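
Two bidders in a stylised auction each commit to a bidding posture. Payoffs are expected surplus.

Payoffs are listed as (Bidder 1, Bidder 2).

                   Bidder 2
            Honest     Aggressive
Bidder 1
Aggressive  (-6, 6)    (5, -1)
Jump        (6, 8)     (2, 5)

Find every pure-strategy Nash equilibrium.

Check each profile: it is a Nash equilibrium iff no player can strictly gain by switching unilaterally.
(Aggressive, Honest): Bidder 1 can switch to Jump (-6 → 6). Not NE.
(Aggressive, Aggressive): Bidder 2 can switch to Honest (-1 → 6). Not NE.
(Jump, Honest): Bidder 1 gets 6, best alternative -6; Bidder 2 gets 8, best alternative 5. No profitable deviation — NE.
(Jump, Aggressive): Bidder 1 can switch to Aggressive (2 → 5). Not NE.

The unique pure-strategy Nash equilibrium is (Jump, Honest).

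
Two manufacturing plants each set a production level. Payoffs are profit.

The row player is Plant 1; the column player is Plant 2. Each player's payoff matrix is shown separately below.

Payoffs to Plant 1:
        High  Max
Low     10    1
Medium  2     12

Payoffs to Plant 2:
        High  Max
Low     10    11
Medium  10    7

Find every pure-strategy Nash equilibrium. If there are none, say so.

No pure-strategy Nash equilibrium.

Check each profile: it is a Nash equilibrium iff no player can strictly gain by switching unilaterally.
(Low, High): Plant 2 can switch to Max (10 → 11). Not NE.
(Low, Max): Plant 1 can switch to Medium (1 → 12). Not NE.
(Medium, High): Plant 1 can switch to Low (2 → 10). Not NE.
(Medium, Max): Plant 2 can switch to High (7 → 10). Not NE.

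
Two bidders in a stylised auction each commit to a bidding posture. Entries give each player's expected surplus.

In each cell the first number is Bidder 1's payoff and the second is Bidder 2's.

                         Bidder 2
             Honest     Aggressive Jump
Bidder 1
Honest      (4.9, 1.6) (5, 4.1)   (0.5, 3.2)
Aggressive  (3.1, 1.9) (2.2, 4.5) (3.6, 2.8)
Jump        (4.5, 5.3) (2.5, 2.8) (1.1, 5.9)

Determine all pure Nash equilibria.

Pure NE: (Honest, Aggressive)

For each player, find the best response to each opponent profile; mutual best responses are the pure NE.
Bidder 1 against Honest: payoffs 4.9, 3.1, 4.5 → best response Honest.
Bidder 1 against Aggressive: payoffs 5, 2.2, 2.5 → best response Honest.
Bidder 1 against Jump: payoffs 0.5, 3.6, 1.1 → best response Aggressive.
Bidder 2 against Honest: payoffs 1.6, 4.1, 3.2 → best response Aggressive.
Bidder 2 against Aggressive: payoffs 1.9, 4.5, 2.8 → best response Aggressive.
Bidder 2 against Jump: payoffs 5.3, 2.8, 5.9 → best response Jump.
Mutual best responses: (Honest, Aggressive).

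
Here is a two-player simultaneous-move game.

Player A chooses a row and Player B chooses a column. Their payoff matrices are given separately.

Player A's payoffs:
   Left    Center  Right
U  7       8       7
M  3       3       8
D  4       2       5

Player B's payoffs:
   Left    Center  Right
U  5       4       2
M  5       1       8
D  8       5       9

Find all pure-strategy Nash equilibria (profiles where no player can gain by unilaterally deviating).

(U, Left) and (M, Right)

Player A against Left: payoffs 7, 3, 4 → best response U.
Player A against Center: payoffs 8, 3, 2 → best response U.
Player A against Right: payoffs 7, 8, 5 → best response M.
Player B against U: payoffs 5, 4, 2 → best response Left.
Player B against M: payoffs 5, 1, 8 → best response Right.
Player B against D: payoffs 8, 5, 9 → best response Right.
Mutual best responses: (U, Left); (M, Right).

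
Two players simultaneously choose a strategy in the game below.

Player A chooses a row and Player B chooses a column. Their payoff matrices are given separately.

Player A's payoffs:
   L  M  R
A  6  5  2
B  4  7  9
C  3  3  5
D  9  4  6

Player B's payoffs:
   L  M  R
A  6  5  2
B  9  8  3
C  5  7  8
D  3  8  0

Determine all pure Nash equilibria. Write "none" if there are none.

Player A against L: payoffs 6, 4, 3, 9 → best response D.
Player A against M: payoffs 5, 7, 3, 4 → best response B.
Player A against R: payoffs 2, 9, 5, 6 → best response B.
Player B against A: payoffs 6, 5, 2 → best response L.
Player B against B: payoffs 9, 8, 3 → best response L.
Player B against C: payoffs 5, 7, 8 → best response R.
Player B against D: payoffs 3, 8, 0 → best response M.
No profile is a mutual best response for all players.

none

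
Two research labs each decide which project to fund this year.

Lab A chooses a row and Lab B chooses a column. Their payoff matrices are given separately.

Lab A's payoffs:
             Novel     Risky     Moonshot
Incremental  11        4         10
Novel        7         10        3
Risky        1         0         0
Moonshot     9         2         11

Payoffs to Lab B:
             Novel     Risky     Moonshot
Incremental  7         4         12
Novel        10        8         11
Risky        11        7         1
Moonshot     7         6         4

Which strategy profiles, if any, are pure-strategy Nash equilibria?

Check each profile: it is a Nash equilibrium iff no player can strictly gain by switching unilaterally.
(Incremental, Novel): Lab B can switch to Moonshot (7 → 12). Not NE.
(Incremental, Risky): Lab A can switch to Novel (4 → 10). Not NE.
(Incremental, Moonshot): Lab A can switch to Moonshot (10 → 11). Not NE.
(Novel, Novel): Lab A can switch to Incremental (7 → 11). Not NE.
(Novel, Risky): Lab B can switch to Novel (8 → 10). Not NE.
(Novel, Moonshot): Lab A can switch to Incremental (3 → 10). Not NE.
(The remaining 6 profiles each have a profitable deviation by the same check.)

There is no pure-strategy Nash equilibrium.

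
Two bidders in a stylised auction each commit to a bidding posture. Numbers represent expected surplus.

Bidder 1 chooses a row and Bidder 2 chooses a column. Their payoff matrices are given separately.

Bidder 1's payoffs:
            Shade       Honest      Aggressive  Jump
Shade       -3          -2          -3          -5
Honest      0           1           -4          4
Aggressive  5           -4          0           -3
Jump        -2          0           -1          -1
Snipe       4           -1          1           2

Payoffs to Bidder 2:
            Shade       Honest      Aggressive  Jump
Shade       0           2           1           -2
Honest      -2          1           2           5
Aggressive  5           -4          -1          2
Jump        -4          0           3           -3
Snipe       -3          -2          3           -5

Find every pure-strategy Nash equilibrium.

(Shade, Shade): Bidder 1 can switch to Honest (-3 → 0). Not NE.
(Shade, Honest): Bidder 1 can switch to Honest (-2 → 1). Not NE.
(Shade, Aggressive): Bidder 1 can switch to Aggressive (-3 → 0). Not NE.
(Shade, Jump): Bidder 1 can switch to Honest (-5 → 4). Not NE.
(Honest, Shade): Bidder 1 can switch to Aggressive (0 → 5). Not NE.
(Honest, Honest): Bidder 2 can switch to Aggressive (1 → 2). Not NE.
(Honest, Aggressive): Bidder 1 can switch to Shade (-4 → -3). Not NE.
(Honest, Jump): Bidder 1 gets 4, best alternative 2; Bidder 2 gets 5, best alternative 2. No profitable deviation — NE.
(Aggressive, Shade): Bidder 1 gets 5, best alternative 4; Bidder 2 gets 5, best alternative 2. No profitable deviation — NE.
(Aggressive, Honest): Bidder 1 can switch to Shade (-4 → -2). Not NE.
(Aggressive, Aggressive): Bidder 1 can switch to Snipe (0 → 1). Not NE.
(Aggressive, Jump): Bidder 1 can switch to Honest (-3 → 4). Not NE.
(Snipe, Aggressive): Bidder 1 gets 1, best alternative 0; Bidder 2 gets 3, best alternative -2. No profitable deviation — NE.
(The remaining 7 profiles each have a profitable deviation by the same check.)

Pure-strategy Nash equilibria: (Honest, Jump); (Aggressive, Shade); (Snipe, Aggressive)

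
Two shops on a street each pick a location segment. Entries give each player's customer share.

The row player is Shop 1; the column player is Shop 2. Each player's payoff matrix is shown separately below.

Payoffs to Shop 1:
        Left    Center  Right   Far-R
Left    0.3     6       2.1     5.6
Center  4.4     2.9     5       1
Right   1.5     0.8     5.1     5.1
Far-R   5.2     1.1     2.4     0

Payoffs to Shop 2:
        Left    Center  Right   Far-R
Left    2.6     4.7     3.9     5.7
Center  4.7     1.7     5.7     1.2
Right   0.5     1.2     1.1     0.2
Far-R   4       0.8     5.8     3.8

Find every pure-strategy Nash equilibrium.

The unique pure-strategy Nash equilibrium is (Left, Far-R).

For each player, find the best response to each opponent profile; mutual best responses are the pure NE.
Shop 1 against Left: payoffs 0.3, 4.4, 1.5, 5.2 → best response Far-R.
Shop 1 against Center: payoffs 6, 2.9, 0.8, 1.1 → best response Left.
Shop 1 against Right: payoffs 2.1, 5, 5.1, 2.4 → best response Right.
Shop 1 against Far-R: payoffs 5.6, 1, 5.1, 0 → best response Left.
Shop 2 against Left: payoffs 2.6, 4.7, 3.9, 5.7 → best response Far-R.
Shop 2 against Center: payoffs 4.7, 1.7, 5.7, 1.2 → best response Right.
Shop 2 against Right: payoffs 0.5, 1.2, 1.1, 0.2 → best response Center.
Shop 2 against Far-R: payoffs 4, 0.8, 5.8, 3.8 → best response Right.
Mutual best responses: (Left, Far-R).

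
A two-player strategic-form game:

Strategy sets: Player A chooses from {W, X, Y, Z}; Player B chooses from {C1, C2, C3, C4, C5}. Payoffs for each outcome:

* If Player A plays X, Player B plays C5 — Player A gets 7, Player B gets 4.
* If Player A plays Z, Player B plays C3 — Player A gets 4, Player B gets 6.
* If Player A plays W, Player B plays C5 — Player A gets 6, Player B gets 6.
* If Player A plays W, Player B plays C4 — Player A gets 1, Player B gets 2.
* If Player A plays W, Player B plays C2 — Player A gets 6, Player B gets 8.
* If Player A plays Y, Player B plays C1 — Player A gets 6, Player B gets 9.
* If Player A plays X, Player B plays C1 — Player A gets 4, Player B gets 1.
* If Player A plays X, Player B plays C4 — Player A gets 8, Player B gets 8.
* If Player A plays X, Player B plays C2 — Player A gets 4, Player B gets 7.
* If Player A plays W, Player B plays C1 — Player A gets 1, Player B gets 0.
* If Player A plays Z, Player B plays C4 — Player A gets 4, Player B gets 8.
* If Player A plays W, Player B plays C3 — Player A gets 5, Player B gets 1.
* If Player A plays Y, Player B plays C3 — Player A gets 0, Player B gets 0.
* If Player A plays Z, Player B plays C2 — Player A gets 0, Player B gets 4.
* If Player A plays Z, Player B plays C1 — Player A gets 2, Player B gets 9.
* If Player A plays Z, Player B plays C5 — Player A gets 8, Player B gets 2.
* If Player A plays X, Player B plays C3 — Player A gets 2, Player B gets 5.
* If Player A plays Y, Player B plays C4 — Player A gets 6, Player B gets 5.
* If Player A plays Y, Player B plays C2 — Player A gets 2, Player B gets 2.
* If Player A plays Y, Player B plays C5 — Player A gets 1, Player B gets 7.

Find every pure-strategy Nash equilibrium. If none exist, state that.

Player A against C1: payoffs 1, 4, 6, 2 → best response Y.
Player A against C2: payoffs 6, 4, 2, 0 → best response W.
Player A against C3: payoffs 5, 2, 0, 4 → best response W.
Player A against C4: payoffs 1, 8, 6, 4 → best response X.
Player A against C5: payoffs 6, 7, 1, 8 → best response Z.
Player B against W: payoffs 0, 8, 1, 2, 6 → best response C2.
Player B against X: payoffs 1, 7, 5, 8, 4 → best response C4.
Player B against Y: payoffs 9, 2, 0, 5, 7 → best response C1.
Player B against Z: payoffs 9, 4, 6, 8, 2 → best response C1.
Mutual best responses: (W, C2); (X, C4); (Y, C1).

Pure-strategy Nash equilibria: (W, C2); (X, C4); (Y, C1)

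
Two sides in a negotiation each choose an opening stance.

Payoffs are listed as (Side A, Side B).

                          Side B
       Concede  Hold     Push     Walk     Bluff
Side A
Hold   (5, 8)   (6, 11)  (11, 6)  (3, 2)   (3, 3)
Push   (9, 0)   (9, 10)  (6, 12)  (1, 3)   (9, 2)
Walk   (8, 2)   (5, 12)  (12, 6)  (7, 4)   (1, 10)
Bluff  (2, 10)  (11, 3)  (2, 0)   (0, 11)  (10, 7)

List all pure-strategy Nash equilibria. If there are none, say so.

This game has no pure Nash equilibrium.

Side A against Concede: payoffs 5, 9, 8, 2 → best response Push.
Side A against Hold: payoffs 6, 9, 5, 11 → best response Bluff.
Side A against Push: payoffs 11, 6, 12, 2 → best response Walk.
Side A against Walk: payoffs 3, 1, 7, 0 → best response Walk.
Side A against Bluff: payoffs 3, 9, 1, 10 → best response Bluff.
Side B against Hold: payoffs 8, 11, 6, 2, 3 → best response Hold.
Side B against Push: payoffs 0, 10, 12, 3, 2 → best response Push.
Side B against Walk: payoffs 2, 12, 6, 4, 10 → best response Hold.
Side B against Bluff: payoffs 10, 3, 0, 11, 7 → best response Walk.
No profile is a mutual best response for all players.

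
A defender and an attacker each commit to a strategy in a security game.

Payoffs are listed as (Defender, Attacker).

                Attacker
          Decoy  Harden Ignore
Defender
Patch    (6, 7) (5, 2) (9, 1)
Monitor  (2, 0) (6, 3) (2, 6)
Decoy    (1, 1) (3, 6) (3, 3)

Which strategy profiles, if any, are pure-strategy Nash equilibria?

Defender against Decoy: payoffs 6, 2, 1 → best response Patch.
Defender against Harden: payoffs 5, 6, 3 → best response Monitor.
Defender against Ignore: payoffs 9, 2, 3 → best response Patch.
Attacker against Patch: payoffs 7, 2, 1 → best response Decoy.
Attacker against Monitor: payoffs 0, 3, 6 → best response Ignore.
Attacker against Decoy: payoffs 1, 6, 3 → best response Harden.
Mutual best responses: (Patch, Decoy).

(Patch, Decoy)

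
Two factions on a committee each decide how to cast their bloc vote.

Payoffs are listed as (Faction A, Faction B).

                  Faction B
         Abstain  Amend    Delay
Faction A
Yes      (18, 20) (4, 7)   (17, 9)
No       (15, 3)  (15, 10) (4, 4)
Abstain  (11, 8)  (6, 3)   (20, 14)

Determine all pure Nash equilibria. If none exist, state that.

(Yes, Abstain) and (No, Amend) and (Abstain, Delay)

Check each profile: it is a Nash equilibrium iff no player can strictly gain by switching unilaterally.
(Yes, Abstain): Faction A gets 18, best alternative 15; Faction B gets 20, best alternative 9. No profitable deviation — NE.
(Yes, Amend): Faction A can switch to No (4 → 15). Not NE.
(Yes, Delay): Faction A can switch to Abstain (17 → 20). Not NE.
(No, Abstain): Faction A can switch to Yes (15 → 18). Not NE.
(No, Amend): Faction A gets 15, best alternative 6; Faction B gets 10, best alternative 4. No profitable deviation — NE.
(No, Delay): Faction A can switch to Yes (4 → 17). Not NE.
(Abstain, Abstain): Faction A can switch to Yes (11 → 18). Not NE.
(Abstain, Amend): Faction A can switch to No (6 → 15). Not NE.
(Abstain, Delay): Faction A gets 20, best alternative 17; Faction B gets 14, best alternative 8. No profitable deviation — NE.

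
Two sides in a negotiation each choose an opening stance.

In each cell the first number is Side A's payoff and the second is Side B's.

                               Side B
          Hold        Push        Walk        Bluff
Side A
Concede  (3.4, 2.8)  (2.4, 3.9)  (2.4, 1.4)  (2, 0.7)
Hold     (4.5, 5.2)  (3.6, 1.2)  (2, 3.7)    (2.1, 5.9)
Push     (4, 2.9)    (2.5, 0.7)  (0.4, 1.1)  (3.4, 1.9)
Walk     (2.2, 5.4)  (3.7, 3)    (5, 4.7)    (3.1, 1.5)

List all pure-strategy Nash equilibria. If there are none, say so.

(Concede, Hold): Side A can switch to Hold (3.4 → 4.5). Not NE.
(Concede, Push): Side A can switch to Hold (2.4 → 3.6). Not NE.
(Concede, Walk): Side A can switch to Walk (2.4 → 5). Not NE.
(Concede, Bluff): Side A can switch to Hold (2 → 2.1). Not NE.
(Hold, Hold): Side B can switch to Bluff (5.2 → 5.9). Not NE.
(Hold, Push): Side A can switch to Walk (3.6 → 3.7). Not NE.
(Hold, Walk): Side A can switch to Concede (2 → 2.4). Not NE.
(Hold, Bluff): Side A can switch to Push (2.1 → 3.4). Not NE.
(Push, Hold): Side A can switch to Hold (4 → 4.5). Not NE.
(Push, Push): Side A can switch to Hold (2.5 → 3.6). Not NE.
(The remaining 6 profiles each have a profitable deviation by the same check.)

No pure-strategy Nash equilibrium.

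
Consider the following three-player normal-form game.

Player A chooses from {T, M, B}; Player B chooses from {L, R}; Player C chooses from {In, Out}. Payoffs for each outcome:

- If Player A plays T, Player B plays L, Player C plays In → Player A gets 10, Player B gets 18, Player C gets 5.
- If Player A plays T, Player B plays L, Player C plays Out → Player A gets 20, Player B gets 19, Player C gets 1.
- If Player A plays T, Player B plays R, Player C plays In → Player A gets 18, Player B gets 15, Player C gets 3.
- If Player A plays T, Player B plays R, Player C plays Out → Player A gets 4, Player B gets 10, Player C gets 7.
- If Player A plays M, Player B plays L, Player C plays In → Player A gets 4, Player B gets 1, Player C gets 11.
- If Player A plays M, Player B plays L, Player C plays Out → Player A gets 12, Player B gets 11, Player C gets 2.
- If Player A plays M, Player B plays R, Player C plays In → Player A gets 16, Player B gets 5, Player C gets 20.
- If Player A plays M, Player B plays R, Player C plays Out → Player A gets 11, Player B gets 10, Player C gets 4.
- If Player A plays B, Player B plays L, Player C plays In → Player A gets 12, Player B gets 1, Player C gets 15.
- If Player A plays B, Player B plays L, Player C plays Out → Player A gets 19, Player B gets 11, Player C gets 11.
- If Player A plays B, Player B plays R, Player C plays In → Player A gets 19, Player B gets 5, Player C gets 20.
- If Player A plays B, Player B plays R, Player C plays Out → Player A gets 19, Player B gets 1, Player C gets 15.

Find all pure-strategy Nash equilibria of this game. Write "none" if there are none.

(T, L, In): Player A can switch to B (10 → 12). Not NE.
(T, L, Out): Player C can switch to In (1 → 5). Not NE.
(T, R, In): Player A can switch to B (18 → 19). Not NE.
(T, R, Out): Player A can switch to M (4 → 11). Not NE.
(M, L, In): Player A can switch to T (4 → 10). Not NE.
(M, L, Out): Player A can switch to T (12 → 20). Not NE.
(M, R, In): Player A can switch to T (16 → 18). Not NE.
(M, R, Out): Player A can switch to B (11 → 19). Not NE.
(B, L, In): Player B can switch to R (1 → 5). Not NE.
(B, L, Out): Player A can switch to T (19 → 20). Not NE.
(B, R, In): Player A gets 19, best alternative 18; Player B gets 5, best alternative 1; Player C gets 20, best alternative 15. No profitable deviation — NE.
(The remaining 1 profile has a profitable deviation by the same check.)

The unique pure-strategy Nash equilibrium is (B, R, In).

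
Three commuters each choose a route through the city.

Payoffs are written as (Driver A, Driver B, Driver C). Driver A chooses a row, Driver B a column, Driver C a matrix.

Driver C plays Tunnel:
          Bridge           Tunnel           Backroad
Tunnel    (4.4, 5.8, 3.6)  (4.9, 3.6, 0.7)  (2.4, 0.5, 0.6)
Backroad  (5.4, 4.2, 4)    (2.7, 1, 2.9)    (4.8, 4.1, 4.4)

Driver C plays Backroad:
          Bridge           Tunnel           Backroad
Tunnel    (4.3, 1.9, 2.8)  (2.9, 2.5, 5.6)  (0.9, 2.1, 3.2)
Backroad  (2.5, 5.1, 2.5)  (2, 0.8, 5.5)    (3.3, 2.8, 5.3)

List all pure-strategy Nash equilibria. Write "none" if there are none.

The pure Nash equilibria are (Tunnel, Tunnel, Backroad), (Backroad, Bridge, Tunnel).

Driver A against (Bridge, Tunnel): payoffs 4.4, 5.4 → best response Backroad.
Driver A against (Bridge, Backroad): payoffs 4.3, 2.5 → best response Tunnel.
Driver A against (Tunnel, Tunnel): payoffs 4.9, 2.7 → best response Tunnel.
Driver A against (Tunnel, Backroad): payoffs 2.9, 2 → best response Tunnel.
Driver A against (Backroad, Tunnel): payoffs 2.4, 4.8 → best response Backroad.
Driver A against (Backroad, Backroad): payoffs 0.9, 3.3 → best response Backroad.
Driver B against (Tunnel, Tunnel): payoffs 5.8, 3.6, 0.5 → best response Bridge.
Driver B against (Tunnel, Backroad): payoffs 1.9, 2.5, 2.1 → best response Tunnel.
Driver B against (Backroad, Tunnel): payoffs 4.2, 1, 4.1 → best response Bridge.
Driver B against (Backroad, Backroad): payoffs 5.1, 0.8, 2.8 → best response Bridge.
Driver C against (Tunnel, Bridge): payoffs 3.6, 2.8 → best response Tunnel.
Driver C against (Tunnel, Tunnel): payoffs 0.7, 5.6 → best response Backroad.
Driver C against (Tunnel, Backroad): payoffs 0.6, 3.2 → best response Backroad.
Driver C against (Backroad, Bridge): payoffs 4, 2.5 → best response Tunnel.
Driver C against (Backroad, Tunnel): payoffs 2.9, 5.5 → best response Backroad.
Driver C against (Backroad, Backroad): payoffs 4.4, 5.3 → best response Backroad.
Mutual best responses: (Tunnel, Tunnel, Backroad); (Backroad, Bridge, Tunnel).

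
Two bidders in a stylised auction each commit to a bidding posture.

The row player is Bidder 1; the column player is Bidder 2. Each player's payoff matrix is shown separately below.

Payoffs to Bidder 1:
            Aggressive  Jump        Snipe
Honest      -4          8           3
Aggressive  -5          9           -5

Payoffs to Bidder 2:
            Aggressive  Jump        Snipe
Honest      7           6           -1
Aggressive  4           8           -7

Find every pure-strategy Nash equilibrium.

Pure-strategy Nash equilibria: (Honest, Aggressive); (Aggressive, Jump)

For each player, find the best response to each opponent profile; mutual best responses are the pure NE.
Bidder 1 against Aggressive: payoffs -4, -5 → best response Honest.
Bidder 1 against Jump: payoffs 8, 9 → best response Aggressive.
Bidder 1 against Snipe: payoffs 3, -5 → best response Honest.
Bidder 2 against Honest: payoffs 7, 6, -1 → best response Aggressive.
Bidder 2 against Aggressive: payoffs 4, 8, -7 → best response Jump.
Mutual best responses: (Honest, Aggressive); (Aggressive, Jump).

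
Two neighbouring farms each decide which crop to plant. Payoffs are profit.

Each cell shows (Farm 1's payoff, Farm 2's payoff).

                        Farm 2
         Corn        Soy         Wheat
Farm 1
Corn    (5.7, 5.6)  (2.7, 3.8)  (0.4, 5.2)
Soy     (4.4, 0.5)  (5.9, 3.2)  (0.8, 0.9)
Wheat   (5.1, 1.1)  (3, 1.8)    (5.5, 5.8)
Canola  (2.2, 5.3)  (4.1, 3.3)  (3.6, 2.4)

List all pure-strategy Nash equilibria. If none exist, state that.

Farm 1 against Corn: payoffs 5.7, 4.4, 5.1, 2.2 → best response Corn.
Farm 1 against Soy: payoffs 2.7, 5.9, 3, 4.1 → best response Soy.
Farm 1 against Wheat: payoffs 0.4, 0.8, 5.5, 3.6 → best response Wheat.
Farm 2 against Corn: payoffs 5.6, 3.8, 5.2 → best response Corn.
Farm 2 against Soy: payoffs 0.5, 3.2, 0.9 → best response Soy.
Farm 2 against Wheat: payoffs 1.1, 1.8, 5.8 → best response Wheat.
Farm 2 against Canola: payoffs 5.3, 3.3, 2.4 → best response Corn.
Mutual best responses: (Corn, Corn); (Soy, Soy); (Wheat, Wheat).

Pure-strategy Nash equilibria: (Corn, Corn), (Soy, Soy), (Wheat, Wheat)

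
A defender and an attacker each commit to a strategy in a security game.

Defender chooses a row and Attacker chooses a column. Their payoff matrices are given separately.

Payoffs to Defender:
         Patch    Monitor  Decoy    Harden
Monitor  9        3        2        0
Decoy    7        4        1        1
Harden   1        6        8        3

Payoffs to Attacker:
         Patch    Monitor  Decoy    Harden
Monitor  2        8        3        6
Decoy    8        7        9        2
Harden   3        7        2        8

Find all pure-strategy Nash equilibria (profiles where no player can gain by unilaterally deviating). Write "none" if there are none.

(Monitor, Patch): Attacker can switch to Monitor (2 → 8). Not NE.
(Monitor, Monitor): Defender can switch to Decoy (3 → 4). Not NE.
(Monitor, Decoy): Defender can switch to Harden (2 → 8). Not NE.
(Monitor, Harden): Defender can switch to Decoy (0 → 1). Not NE.
(Decoy, Patch): Defender can switch to Monitor (7 → 9). Not NE.
(Decoy, Monitor): Defender can switch to Harden (4 → 6). Not NE.
(Decoy, Decoy): Defender can switch to Monitor (1 → 2). Not NE.
(Decoy, Harden): Defender can switch to Harden (1 → 3). Not NE.
(Harden, Patch): Defender can switch to Monitor (1 → 9). Not NE.
(Harden, Monitor): Attacker can switch to Harden (7 → 8). Not NE.
(Harden, Decoy): Attacker can switch to Patch (2 → 3). Not NE.
(Harden, Harden): Defender gets 3, best alternative 1; Attacker gets 8, best alternative 7. No profitable deviation — NE.

(Harden, Harden)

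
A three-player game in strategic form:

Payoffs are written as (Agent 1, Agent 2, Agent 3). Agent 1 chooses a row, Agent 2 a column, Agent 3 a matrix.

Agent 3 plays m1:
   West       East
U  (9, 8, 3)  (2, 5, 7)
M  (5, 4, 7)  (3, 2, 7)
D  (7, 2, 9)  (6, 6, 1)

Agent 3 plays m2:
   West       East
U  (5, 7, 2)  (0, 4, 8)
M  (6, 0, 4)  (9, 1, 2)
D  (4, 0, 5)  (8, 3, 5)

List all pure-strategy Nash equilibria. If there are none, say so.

The unique pure-strategy Nash equilibrium is (U, West, m1).

For each player, find the best response to each opponent profile; mutual best responses are the pure NE.
Agent 1 against (West, m1): payoffs 9, 5, 7 → best response U.
Agent 1 against (West, m2): payoffs 5, 6, 4 → best response M.
Agent 1 against (East, m1): payoffs 2, 3, 6 → best response D.
Agent 1 against (East, m2): payoffs 0, 9, 8 → best response M.
Agent 2 against (U, m1): payoffs 8, 5 → best response West.
Agent 2 against (U, m2): payoffs 7, 4 → best response West.
Agent 2 against (M, m1): payoffs 4, 2 → best response West.
Agent 2 against (M, m2): payoffs 0, 1 → best response East.
Agent 2 against (D, m1): payoffs 2, 6 → best response East.
Agent 2 against (D, m2): payoffs 0, 3 → best response East.
Agent 3 against (U, West): payoffs 3, 2 → best response m1.
Agent 3 against (U, East): payoffs 7, 8 → best response m2.
Agent 3 against (M, West): payoffs 7, 4 → best response m1.
Agent 3 against (M, East): payoffs 7, 2 → best response m1.
Agent 3 against (D, West): payoffs 9, 5 → best response m1.
Agent 3 against (D, East): payoffs 1, 5 → best response m2.
Mutual best responses: (U, West, m1).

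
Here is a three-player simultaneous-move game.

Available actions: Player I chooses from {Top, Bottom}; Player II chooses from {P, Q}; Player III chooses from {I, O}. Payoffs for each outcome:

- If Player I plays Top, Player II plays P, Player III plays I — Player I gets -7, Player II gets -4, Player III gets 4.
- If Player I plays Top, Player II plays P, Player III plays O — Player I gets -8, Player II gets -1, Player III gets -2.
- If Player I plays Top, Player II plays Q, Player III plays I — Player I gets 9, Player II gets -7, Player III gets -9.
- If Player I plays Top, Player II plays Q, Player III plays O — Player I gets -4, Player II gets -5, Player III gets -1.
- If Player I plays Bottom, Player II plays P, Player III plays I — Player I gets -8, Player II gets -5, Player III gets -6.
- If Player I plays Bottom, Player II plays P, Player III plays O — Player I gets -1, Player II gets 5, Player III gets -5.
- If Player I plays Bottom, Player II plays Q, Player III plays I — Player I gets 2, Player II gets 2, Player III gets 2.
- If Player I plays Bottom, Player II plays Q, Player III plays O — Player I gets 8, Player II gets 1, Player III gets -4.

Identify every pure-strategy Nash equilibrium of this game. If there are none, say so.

Player I against (P, I): payoffs -7, -8 → best response Top.
Player I against (P, O): payoffs -8, -1 → best response Bottom.
Player I against (Q, I): payoffs 9, 2 → best response Top.
Player I against (Q, O): payoffs -4, 8 → best response Bottom.
Player II against (Top, I): payoffs -4, -7 → best response P.
Player II against (Top, O): payoffs -1, -5 → best response P.
Player II against (Bottom, I): payoffs -5, 2 → best response Q.
Player II against (Bottom, O): payoffs 5, 1 → best response P.
Player III against (Top, P): payoffs 4, -2 → best response I.
Player III against (Top, Q): payoffs -9, -1 → best response O.
Player III against (Bottom, P): payoffs -6, -5 → best response O.
Player III against (Bottom, Q): payoffs 2, -4 → best response I.
Mutual best responses: (Top, P, I); (Bottom, P, O).

Pure-strategy Nash equilibria: (Top, P, I), (Bottom, P, O)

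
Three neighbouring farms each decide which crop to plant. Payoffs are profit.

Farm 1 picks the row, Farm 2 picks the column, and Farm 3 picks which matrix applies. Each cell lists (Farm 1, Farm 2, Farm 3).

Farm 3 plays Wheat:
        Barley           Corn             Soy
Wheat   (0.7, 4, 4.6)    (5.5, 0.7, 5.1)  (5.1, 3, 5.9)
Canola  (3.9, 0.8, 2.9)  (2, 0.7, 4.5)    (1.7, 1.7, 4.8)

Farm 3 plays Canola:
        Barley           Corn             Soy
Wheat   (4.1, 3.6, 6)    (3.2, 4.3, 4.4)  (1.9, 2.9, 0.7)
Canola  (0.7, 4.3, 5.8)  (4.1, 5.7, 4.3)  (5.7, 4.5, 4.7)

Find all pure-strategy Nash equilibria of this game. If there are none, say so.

(Wheat, Barley, Wheat): Farm 1 can switch to Canola (0.7 → 3.9). Not NE.
(Wheat, Barley, Canola): Farm 2 can switch to Corn (3.6 → 4.3). Not NE.
(Wheat, Corn, Wheat): Farm 2 can switch to Barley (0.7 → 4). Not NE.
(Wheat, Corn, Canola): Farm 1 can switch to Canola (3.2 → 4.1). Not NE.
(Wheat, Soy, Wheat): Farm 2 can switch to Barley (3 → 4). Not NE.
(Wheat, Soy, Canola): Farm 1 can switch to Canola (1.9 → 5.7). Not NE.
(Canola, Barley, Wheat): Farm 2 can switch to Soy (0.8 → 1.7). Not NE.
(Canola, Barley, Canola): Farm 1 can switch to Wheat (0.7 → 4.1). Not NE.
(Canola, Corn, Wheat): Farm 1 can switch to Wheat (2 → 5.5). Not NE.
(Canola, Corn, Canola): Farm 3 can switch to Wheat (4.3 → 4.5). Not NE.
(The remaining 2 profiles each have a profitable deviation by the same check.)

There is no pure-strategy Nash equilibrium.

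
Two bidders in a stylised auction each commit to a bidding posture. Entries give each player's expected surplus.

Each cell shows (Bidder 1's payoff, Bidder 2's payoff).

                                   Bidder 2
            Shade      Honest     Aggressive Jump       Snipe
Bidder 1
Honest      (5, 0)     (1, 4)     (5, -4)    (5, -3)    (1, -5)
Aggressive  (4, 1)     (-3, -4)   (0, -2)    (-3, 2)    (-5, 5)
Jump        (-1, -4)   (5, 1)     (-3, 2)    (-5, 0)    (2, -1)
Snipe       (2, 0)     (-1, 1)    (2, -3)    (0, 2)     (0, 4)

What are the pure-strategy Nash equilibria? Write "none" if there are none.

(Honest, Shade): Bidder 2 can switch to Honest (0 → 4). Not NE.
(Honest, Honest): Bidder 1 can switch to Jump (1 → 5). Not NE.
(Honest, Aggressive): Bidder 2 can switch to Shade (-4 → 0). Not NE.
(Honest, Jump): Bidder 2 can switch to Shade (-3 → 0). Not NE.
(Honest, Snipe): Bidder 1 can switch to Jump (1 → 2). Not NE.
(Aggressive, Shade): Bidder 1 can switch to Honest (4 → 5). Not NE.
(Aggressive, Honest): Bidder 1 can switch to Honest (-3 → 1). Not NE.
(Aggressive, Aggressive): Bidder 1 can switch to Honest (0 → 5). Not NE.
(Aggressive, Jump): Bidder 1 can switch to Honest (-3 → 5). Not NE.
(Aggressive, Snipe): Bidder 1 can switch to Honest (-5 → 1). Not NE.
(Jump, Shade): Bidder 1 can switch to Honest (-1 → 5). Not NE.
(Jump, Honest): Bidder 2 can switch to Aggressive (1 → 2). Not NE.
(The remaining 8 profiles each have a profitable deviation by the same check.)

none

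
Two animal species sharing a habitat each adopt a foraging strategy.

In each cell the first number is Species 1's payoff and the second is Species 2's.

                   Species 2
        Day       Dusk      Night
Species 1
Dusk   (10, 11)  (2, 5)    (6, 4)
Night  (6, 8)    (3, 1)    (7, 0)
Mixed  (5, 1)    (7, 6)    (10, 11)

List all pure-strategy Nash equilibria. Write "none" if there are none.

The pure Nash equilibria are (Dusk, Day), (Mixed, Night).

(Dusk, Day): Species 1 gets 10, best alternative 6; Species 2 gets 11, best alternative 5. No profitable deviation — NE.
(Dusk, Dusk): Species 1 can switch to Night (2 → 3). Not NE.
(Dusk, Night): Species 1 can switch to Night (6 → 7). Not NE.
(Night, Day): Species 1 can switch to Dusk (6 → 10). Not NE.
(Night, Dusk): Species 1 can switch to Mixed (3 → 7). Not NE.
(Night, Night): Species 1 can switch to Mixed (7 → 10). Not NE.
(Mixed, Day): Species 1 can switch to Dusk (5 → 10). Not NE.
(Mixed, Dusk): Species 2 can switch to Night (6 → 11). Not NE.
(Mixed, Night): Species 1 gets 10, best alternative 7; Species 2 gets 11, best alternative 6. No profitable deviation — NE.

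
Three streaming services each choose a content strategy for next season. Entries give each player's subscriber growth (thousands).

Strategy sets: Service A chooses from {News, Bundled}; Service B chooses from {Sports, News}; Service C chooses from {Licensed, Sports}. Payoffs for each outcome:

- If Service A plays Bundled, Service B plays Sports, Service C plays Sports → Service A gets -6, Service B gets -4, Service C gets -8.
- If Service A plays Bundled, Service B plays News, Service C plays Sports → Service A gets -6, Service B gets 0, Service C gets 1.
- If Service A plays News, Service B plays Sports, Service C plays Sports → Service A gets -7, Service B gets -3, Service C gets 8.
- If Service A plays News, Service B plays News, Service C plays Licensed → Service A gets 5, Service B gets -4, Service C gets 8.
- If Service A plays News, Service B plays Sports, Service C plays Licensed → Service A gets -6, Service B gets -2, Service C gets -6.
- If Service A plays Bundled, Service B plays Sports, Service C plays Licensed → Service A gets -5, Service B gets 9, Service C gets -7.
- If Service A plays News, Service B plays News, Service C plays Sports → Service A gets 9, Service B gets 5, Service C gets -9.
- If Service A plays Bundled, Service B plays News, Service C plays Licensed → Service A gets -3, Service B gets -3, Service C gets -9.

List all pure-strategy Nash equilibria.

(Bundled, Sports, Licensed)

Service A against (Sports, Licensed): payoffs -6, -5 → best response Bundled.
Service A against (Sports, Sports): payoffs -7, -6 → best response Bundled.
Service A against (News, Licensed): payoffs 5, -3 → best response News.
Service A against (News, Sports): payoffs 9, -6 → best response News.
Service B against (News, Licensed): payoffs -2, -4 → best response Sports.
Service B against (News, Sports): payoffs -3, 5 → best response News.
Service B against (Bundled, Licensed): payoffs 9, -3 → best response Sports.
Service B against (Bundled, Sports): payoffs -4, 0 → best response News.
Service C against (News, Sports): payoffs -6, 8 → best response Sports.
Service C against (News, News): payoffs 8, -9 → best response Licensed.
Service C against (Bundled, Sports): payoffs -7, -8 → best response Licensed.
Service C against (Bundled, News): payoffs -9, 1 → best response Sports.
Mutual best responses: (Bundled, Sports, Licensed).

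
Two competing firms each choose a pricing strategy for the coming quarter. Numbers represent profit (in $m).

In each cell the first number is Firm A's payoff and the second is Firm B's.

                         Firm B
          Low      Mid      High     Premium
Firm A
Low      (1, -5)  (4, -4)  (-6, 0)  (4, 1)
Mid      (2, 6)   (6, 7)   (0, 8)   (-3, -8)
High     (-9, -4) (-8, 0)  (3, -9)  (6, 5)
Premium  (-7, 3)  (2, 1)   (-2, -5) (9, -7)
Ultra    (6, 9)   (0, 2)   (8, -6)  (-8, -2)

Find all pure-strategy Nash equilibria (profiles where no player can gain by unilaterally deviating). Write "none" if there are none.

The unique pure-strategy Nash equilibrium is (Ultra, Low).

Firm A against Low: payoffs 1, 2, -9, -7, 6 → best response Ultra.
Firm A against Mid: payoffs 4, 6, -8, 2, 0 → best response Mid.
Firm A against High: payoffs -6, 0, 3, -2, 8 → best response Ultra.
Firm A against Premium: payoffs 4, -3, 6, 9, -8 → best response Premium.
Firm B against Low: payoffs -5, -4, 0, 1 → best response Premium.
Firm B against Mid: payoffs 6, 7, 8, -8 → best response High.
Firm B against High: payoffs -4, 0, -9, 5 → best response Premium.
Firm B against Premium: payoffs 3, 1, -5, -7 → best response Low.
Firm B against Ultra: payoffs 9, 2, -6, -2 → best response Low.
Mutual best responses: (Ultra, Low).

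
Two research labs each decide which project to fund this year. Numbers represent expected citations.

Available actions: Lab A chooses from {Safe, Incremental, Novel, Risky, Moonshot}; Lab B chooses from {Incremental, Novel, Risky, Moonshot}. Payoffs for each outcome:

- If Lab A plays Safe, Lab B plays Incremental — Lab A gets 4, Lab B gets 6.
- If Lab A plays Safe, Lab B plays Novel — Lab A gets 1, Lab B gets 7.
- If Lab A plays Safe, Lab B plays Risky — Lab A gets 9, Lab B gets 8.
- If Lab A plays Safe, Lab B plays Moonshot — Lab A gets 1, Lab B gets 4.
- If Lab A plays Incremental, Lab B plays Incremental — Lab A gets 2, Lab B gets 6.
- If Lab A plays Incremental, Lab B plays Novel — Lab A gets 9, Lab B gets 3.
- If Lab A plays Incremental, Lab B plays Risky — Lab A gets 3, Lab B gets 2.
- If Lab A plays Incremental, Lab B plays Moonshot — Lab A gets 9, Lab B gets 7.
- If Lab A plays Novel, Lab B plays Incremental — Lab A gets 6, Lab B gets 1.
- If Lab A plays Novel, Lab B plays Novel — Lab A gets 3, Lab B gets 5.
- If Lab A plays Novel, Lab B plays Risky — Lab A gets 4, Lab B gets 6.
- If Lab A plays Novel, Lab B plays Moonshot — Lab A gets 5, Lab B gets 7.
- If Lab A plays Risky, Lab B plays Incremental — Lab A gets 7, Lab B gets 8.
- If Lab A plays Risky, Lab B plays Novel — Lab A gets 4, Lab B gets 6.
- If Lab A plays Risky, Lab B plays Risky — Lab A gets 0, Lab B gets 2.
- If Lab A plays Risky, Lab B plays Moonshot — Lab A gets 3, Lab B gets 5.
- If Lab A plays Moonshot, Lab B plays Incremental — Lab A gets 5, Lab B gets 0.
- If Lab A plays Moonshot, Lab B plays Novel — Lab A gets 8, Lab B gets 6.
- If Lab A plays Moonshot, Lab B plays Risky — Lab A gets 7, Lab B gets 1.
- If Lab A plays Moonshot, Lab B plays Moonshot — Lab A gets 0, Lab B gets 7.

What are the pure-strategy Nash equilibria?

Lab A against Incremental: payoffs 4, 2, 6, 7, 5 → best response Risky.
Lab A against Novel: payoffs 1, 9, 3, 4, 8 → best response Incremental.
Lab A against Risky: payoffs 9, 3, 4, 0, 7 → best response Safe.
Lab A against Moonshot: payoffs 1, 9, 5, 3, 0 → best response Incremental.
Lab B against Safe: payoffs 6, 7, 8, 4 → best response Risky.
Lab B against Incremental: payoffs 6, 3, 2, 7 → best response Moonshot.
Lab B against Novel: payoffs 1, 5, 6, 7 → best response Moonshot.
Lab B against Risky: payoffs 8, 6, 2, 5 → best response Incremental.
Lab B against Moonshot: payoffs 0, 6, 1, 7 → best response Moonshot.
Mutual best responses: (Safe, Risky); (Incremental, Moonshot); (Risky, Incremental).

(Safe, Risky) and (Incremental, Moonshot) and (Risky, Incremental)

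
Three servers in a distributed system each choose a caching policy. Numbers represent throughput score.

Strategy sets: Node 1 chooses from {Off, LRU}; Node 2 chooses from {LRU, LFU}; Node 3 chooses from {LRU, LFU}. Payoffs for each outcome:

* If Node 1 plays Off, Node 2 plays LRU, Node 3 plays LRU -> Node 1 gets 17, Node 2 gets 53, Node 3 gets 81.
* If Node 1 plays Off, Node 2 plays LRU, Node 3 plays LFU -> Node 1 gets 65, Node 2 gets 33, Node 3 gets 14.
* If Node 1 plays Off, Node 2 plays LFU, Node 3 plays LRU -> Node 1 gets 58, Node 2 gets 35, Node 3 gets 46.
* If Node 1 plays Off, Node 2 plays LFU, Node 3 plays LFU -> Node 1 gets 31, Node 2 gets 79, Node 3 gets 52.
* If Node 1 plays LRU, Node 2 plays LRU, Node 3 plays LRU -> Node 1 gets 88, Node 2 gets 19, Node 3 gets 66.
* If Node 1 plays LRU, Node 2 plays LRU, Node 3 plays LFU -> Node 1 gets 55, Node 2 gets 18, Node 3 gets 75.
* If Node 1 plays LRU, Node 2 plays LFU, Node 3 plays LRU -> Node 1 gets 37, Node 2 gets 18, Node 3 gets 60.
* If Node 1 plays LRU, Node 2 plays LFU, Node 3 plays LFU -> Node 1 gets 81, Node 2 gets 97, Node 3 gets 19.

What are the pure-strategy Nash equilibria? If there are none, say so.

There is no pure-strategy Nash equilibrium.

For each strategy profile, look for a profitable unilateral deviation.
(Off, LRU, LRU): Node 1 can switch to LRU (17 → 88). Not NE.
(Off, LRU, LFU): Node 2 can switch to LFU (33 → 79). Not NE.
(Off, LFU, LRU): Node 2 can switch to LRU (35 → 53). Not NE.
(Off, LFU, LFU): Node 1 can switch to LRU (31 → 81). Not NE.
(LRU, LRU, LRU): Node 3 can switch to LFU (66 → 75). Not NE.
(LRU, LRU, LFU): Node 1 can switch to Off (55 → 65). Not NE.
(LRU, LFU, LRU): Node 1 can switch to Off (37 → 58). Not NE.
(LRU, LFU, LFU): Node 3 can switch to LRU (19 → 60). Not NE.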